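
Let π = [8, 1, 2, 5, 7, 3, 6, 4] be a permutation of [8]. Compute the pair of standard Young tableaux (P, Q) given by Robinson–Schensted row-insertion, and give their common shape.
P = [1, 2, 3, 4] / [5, 6] / [7] / [8];  Q = [1, 3, 4, 5] / [2, 7] / [6] / [8];  common shape = (4, 2, 1, 1)

Row-insert the values π_1, π_2, … into P one at a time, bumping the leftmost entry strictly greater than the inserted value down to the next row. The recording tableau Q records, in position (i, j), the step at which that cell was added to P.
  Insert 8 (step 1): P = [8];  Q = [1]
  Insert 1 (step 2): P = [1] / [8];  Q = [1] / [2]
  Insert 2 (step 3): P = [1, 2] / [8];  Q = [1, 3] / [2]
  Insert 5 (step 4): P = [1, 2, 5] / [8];  Q = [1, 3, 4] / [2]
  Insert 7 (step 5): P = [1, 2, 5, 7] / [8];  Q = [1, 3, 4, 5] / [2]
  Insert 3 (step 6): P = [1, 2, 3, 7] / [5] / [8];  Q = [1, 3, 4, 5] / [2] / [6]
  Insert 6 (step 7): P = [1, 2, 3, 6] / [5, 7] / [8];  Q = [1, 3, 4, 5] / [2, 7] / [6]
  Insert 4 (step 8): P = [1, 2, 3, 4] / [5, 6] / [7] / [8];  Q = [1, 3, 4, 5] / [2, 7] / [6] / [8]
Final shape: (4, 2, 1, 1).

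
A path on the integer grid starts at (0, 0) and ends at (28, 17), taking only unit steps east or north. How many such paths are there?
Number of paths = 1103068603890

A monotone lattice path from (0, 0) to (28, 17) consists of 28 east steps and 17 north steps in some order, so it is determined by which 28 of the 45 steps are east. The count is C(45, 28) = 1103068603890.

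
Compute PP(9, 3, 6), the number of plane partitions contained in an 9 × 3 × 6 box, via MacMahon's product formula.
PP(9, 3, 6) = 2530768240

Evaluate the triple product over i = 1..9, j = 1..3, k = 1..6. The factors are (2/1) · (3/2) · (4/3) · (5/4) · (6/5) · (7/6) · (3/2) · (4/3) · … (162 factors total). The numerators and denominators telescope so the product is an integer; carrying out the multiplication exactly gives PP(9, 3, 6) = 2530768240.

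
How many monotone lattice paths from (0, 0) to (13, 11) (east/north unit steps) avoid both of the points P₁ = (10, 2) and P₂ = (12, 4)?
Number of paths = 2470232

Inclusion–exclusion. Total paths: C(24, 13) = 2496144. Through P₁: C(12, 10)·C(12, 3) = 14520. Through P₂: C(16, 12)·C(8, 1) = 14560. Since P₁ is strictly southwest of P₂, a monotone path through both must visit P₁ then P₂; paths through both = C(12, 10)·C(4, 2)·C(8, 1) = 3168. Avoid both = 2496144 − 14520 − 14560 + 3168 = 2470232.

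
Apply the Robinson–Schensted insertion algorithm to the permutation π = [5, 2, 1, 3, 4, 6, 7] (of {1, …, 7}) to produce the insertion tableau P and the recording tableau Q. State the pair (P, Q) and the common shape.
P = [1, 3, 4, 6, 7] / [2] / [5];  Q = [1, 4, 5, 6, 7] / [2] / [3];  common shape = (5, 1, 1)

Row-insert the values π_1, π_2, … into P one at a time, bumping the leftmost entry strictly greater than the inserted value down to the next row. The recording tableau Q records, in position (i, j), the step at which that cell was added to P.
  Insert 5 (step 1): P = [5];  Q = [1]
  Insert 2 (step 2): P = [2] / [5];  Q = [1] / [2]
  Insert 1 (step 3): P = [1] / [2] / [5];  Q = [1] / [2] / [3]
  Insert 3 (step 4): P = [1, 3] / [2] / [5];  Q = [1, 4] / [2] / [3]
  Insert 4 (step 5): P = [1, 3, 4] / [2] / [5];  Q = [1, 4, 5] / [2] / [3]
  Insert 6 (step 6): P = [1, 3, 4, 6] / [2] / [5];  Q = [1, 4, 5, 6] / [2] / [3]
  Insert 7 (step 7): P = [1, 3, 4, 6, 7] / [2] / [5];  Q = [1, 4, 5, 6, 7] / [2] / [3]
Final shape: (5, 1, 1).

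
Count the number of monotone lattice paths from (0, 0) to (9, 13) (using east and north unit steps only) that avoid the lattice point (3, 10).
Number of paths = 473396

Total paths from (0, 0) to (9, 13): C(22, 9) = 497420. Paths through (3, 10): (paths (0, 0) → (3, 10)) × (paths (3, 10) → (9, 13)) = C(13, 3) · C(9, 6) = 286 · 84 = 24024. Avoidance count = 497420 − 24024 = 473396.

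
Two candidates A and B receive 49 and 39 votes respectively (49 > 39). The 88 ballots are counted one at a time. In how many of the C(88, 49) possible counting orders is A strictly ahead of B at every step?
Strict-lead orderings = 1698754643257653577894500

Total orderings of the 88 votes with 49 for A: C(88, 49) = 14949040860667351485471600. By the Bertrand ballot formula (Cycle Lemma / reflection principle), the number of orderings in which A is strictly ahead of B throughout is (p − q)/(p + q) · C(p + q, p) = (49 − 39)/(49 + 39) · 14949040860667351485471600 = 1698754643257653577894500.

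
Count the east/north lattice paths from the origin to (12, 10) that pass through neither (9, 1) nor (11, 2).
Number of paths = 644014

Inclusion–exclusion. Total paths: C(22, 12) = 646646. Through P₁: C(10, 9)·C(12, 3) = 2200. Through P₂: C(13, 11)·C(9, 1) = 702. Since P₁ is strictly southwest of P₂, a monotone path through both must visit P₁ then P₂; paths through both = C(10, 9)·C(3, 2)·C(9, 1) = 270. Avoid both = 646646 − 2200 − 702 + 270 = 644014.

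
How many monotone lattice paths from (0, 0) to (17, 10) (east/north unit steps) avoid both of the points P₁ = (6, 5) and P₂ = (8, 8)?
Number of paths = 5964519

Inclusion–exclusion. Total paths: C(27, 17) = 8436285. Through P₁: C(11, 6)·C(16, 11) = 2018016. Through P₂: C(16, 8)·C(11, 9) = 707850. Since P₁ is strictly southwest of P₂, a monotone path through both must visit P₁ then P₂; paths through both = C(11, 6)·C(5, 2)·C(11, 9) = 254100. Avoid both = 8436285 − 2018016 − 707850 + 254100 = 5964519.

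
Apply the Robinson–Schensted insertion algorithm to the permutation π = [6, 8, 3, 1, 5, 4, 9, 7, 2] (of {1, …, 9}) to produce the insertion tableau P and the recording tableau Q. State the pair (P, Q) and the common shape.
P = [1, 2, 7] / [3, 4, 9] / [5, 8] / [6];  Q = [1, 2, 7] / [3, 5, 8] / [4, 6] / [9];  common shape = (3, 3, 2, 1)

Row-insert the values π_1, π_2, … into P one at a time, bumping the leftmost entry strictly greater than the inserted value down to the next row. The recording tableau Q records, in position (i, j), the step at which that cell was added to P.
  Insert 6 (step 1): P = [6];  Q = [1]
  Insert 8 (step 2): P = [6, 8];  Q = [1, 2]
  Insert 3 (step 3): P = [3, 8] / [6];  Q = [1, 2] / [3]
  Insert 1 (step 4): P = [1, 8] / [3] / [6];  Q = [1, 2] / [3] / [4]
  Insert 5 (step 5): P = [1, 5] / [3, 8] / [6];  Q = [1, 2] / [3, 5] / [4]
  Insert 4 (step 6): P = [1, 4] / [3, 5] / [6, 8];  Q = [1, 2] / [3, 5] / [4, 6]
  Insert 9 (step 7): P = [1, 4, 9] / [3, 5] / [6, 8];  Q = [1, 2, 7] / [3, 5] / [4, 6]
  Insert 7 (step 8): P = [1, 4, 7] / [3, 5, 9] / [6, 8];  Q = [1, 2, 7] / [3, 5, 8] / [4, 6]
  Insert 2 (step 9): P = [1, 2, 7] / [3, 4, 9] / [5, 8] / [6];  Q = [1, 2, 7] / [3, 5, 8] / [4, 6] / [9]
Final shape: (3, 3, 2, 1).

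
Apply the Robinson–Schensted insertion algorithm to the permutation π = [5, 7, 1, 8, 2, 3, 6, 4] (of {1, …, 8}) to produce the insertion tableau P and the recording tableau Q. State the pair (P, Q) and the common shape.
P = [1, 2, 3, 4] / [5, 6, 8] / [7];  Q = [1, 2, 4, 7] / [3, 5, 6] / [8];  common shape = (4, 3, 1)

Row-insert the values π_1, π_2, … into P one at a time, bumping the leftmost entry strictly greater than the inserted value down to the next row. The recording tableau Q records, in position (i, j), the step at which that cell was added to P.
  Insert 5 (step 1): P = [5];  Q = [1]
  Insert 7 (step 2): P = [5, 7];  Q = [1, 2]
  Insert 1 (step 3): P = [1, 7] / [5];  Q = [1, 2] / [3]
  Insert 8 (step 4): P = [1, 7, 8] / [5];  Q = [1, 2, 4] / [3]
  Insert 2 (step 5): P = [1, 2, 8] / [5, 7];  Q = [1, 2, 4] / [3, 5]
  Insert 3 (step 6): P = [1, 2, 3] / [5, 7, 8];  Q = [1, 2, 4] / [3, 5, 6]
  Insert 6 (step 7): P = [1, 2, 3, 6] / [5, 7, 8];  Q = [1, 2, 4, 7] / [3, 5, 6]
  Insert 4 (step 8): P = [1, 2, 3, 4] / [5, 6, 8] / [7];  Q = [1, 2, 4, 7] / [3, 5, 6] / [8]
Final shape: (4, 3, 1).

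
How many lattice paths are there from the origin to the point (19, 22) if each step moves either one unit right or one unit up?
Number of paths = 244662670200

A monotone lattice path from (0, 0) to (19, 22) consists of 19 east steps and 22 north steps in some order, so it is determined by which 19 of the 41 steps are east. The count is C(41, 19) = 244662670200.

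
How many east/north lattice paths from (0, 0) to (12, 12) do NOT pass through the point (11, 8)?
Number of paths = 2326246

Total paths from (0, 0) to (12, 12): C(24, 12) = 2704156. Paths through (11, 8): (paths (0, 0) → (11, 8)) × (paths (11, 8) → (12, 12)) = C(19, 11) · C(5, 1) = 75582 · 5 = 377910. Avoidance count = 2704156 − 377910 = 2326246.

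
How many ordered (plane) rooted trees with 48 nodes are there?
C_47 = 33868773757191046886429490

These ordered rooted trees are counted by the Catalan number C_n = (1/(n + 1)) · C(2n, n). For n = 47: C_47 = (1/48) · C(94, 47) = 1625701140345170250548615520/48 = 33868773757191046886429490.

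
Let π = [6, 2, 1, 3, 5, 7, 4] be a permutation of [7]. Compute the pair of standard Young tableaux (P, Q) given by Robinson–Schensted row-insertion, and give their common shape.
P = [1, 3, 4, 7] / [2, 5] / [6];  Q = [1, 4, 5, 6] / [2, 7] / [3];  common shape = (4, 2, 1)

Row-insert the values π_1, π_2, … into P one at a time, bumping the leftmost entry strictly greater than the inserted value down to the next row. The recording tableau Q records, in position (i, j), the step at which that cell was added to P.
  Insert 6 (step 1): P = [6];  Q = [1]
  Insert 2 (step 2): P = [2] / [6];  Q = [1] / [2]
  Insert 1 (step 3): P = [1] / [2] / [6];  Q = [1] / [2] / [3]
  Insert 3 (step 4): P = [1, 3] / [2] / [6];  Q = [1, 4] / [2] / [3]
  Insert 5 (step 5): P = [1, 3, 5] / [2] / [6];  Q = [1, 4, 5] / [2] / [3]
  Insert 7 (step 6): P = [1, 3, 5, 7] / [2] / [6];  Q = [1, 4, 5, 6] / [2] / [3]
  Insert 4 (step 7): P = [1, 3, 4, 7] / [2, 5] / [6];  Q = [1, 4, 5, 6] / [2, 7] / [3]
Final shape: (4, 2, 1).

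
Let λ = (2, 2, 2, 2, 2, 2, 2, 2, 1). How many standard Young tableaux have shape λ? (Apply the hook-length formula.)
# SYT of shape (2, 2, 2, 2, 2, 2, 2, 2, 1) = 4862

Hook-length formula: f^λ = n! / Π hook(c), product over all cells c of the Young diagram. For λ = (2, 2, 2, 2, 2, 2, 2, 2, 1), n = 17 boxes. Hook lengths by row (left-to-right, top-to-bottom): [10, 8]; [9, 7]; [8, 6]; [7, 5]; [6, 4]; [5, 3]; [4, 2]; [3, 1]; [1]. Product of hooks = 73156608000. So f^λ = 17! / 73156608000 = 355687428096000 / 73156608000 = 4862.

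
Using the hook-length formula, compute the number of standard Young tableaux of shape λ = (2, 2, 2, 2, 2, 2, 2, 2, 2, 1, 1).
# SYT of shape (2, 2, 2, 2, 2, 2, 2, 2, 2, 1, 1) = 41990

Hook-length formula: f^λ = n! / Π hook(c), product over all cells c of the Young diagram. For λ = (2, 2, 2, 2, 2, 2, 2, 2, 2, 1, 1), n = 20 boxes. Hook lengths by row (left-to-right, top-to-bottom): [12, 9]; [11, 8]; [10, 7]; [9, 6]; [8, 5]; [7, 4]; [6, 3]; [5, 2]; [4, 1]; [2]; [1]. Product of hooks = 57940033536000. So f^λ = 20! / 57940033536000 = 2432902008176640000 / 57940033536000 = 41990.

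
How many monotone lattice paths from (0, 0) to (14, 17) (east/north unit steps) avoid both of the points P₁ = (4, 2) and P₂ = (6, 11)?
Number of paths = 181463472

Inclusion–exclusion. Total paths: C(31, 14) = 265182525. Through P₁: C(6, 4)·C(25, 10) = 49031400. Through P₂: C(17, 6)·C(14, 8) = 37165128. Since P₁ is strictly southwest of P₂, a monotone path through both must visit P₁ then P₂; paths through both = C(6, 4)·C(11, 2)·C(14, 8) = 2477475. Avoid both = 265182525 − 49031400 − 37165128 + 2477475 = 181463472.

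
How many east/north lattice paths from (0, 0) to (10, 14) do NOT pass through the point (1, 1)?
Number of paths = 966416

Total paths from (0, 0) to (10, 14): C(24, 10) = 1961256. Paths through (1, 1): (paths (0, 0) → (1, 1)) × (paths (1, 1) → (10, 14)) = C(2, 1) · C(22, 9) = 2 · 497420 = 994840. Avoidance count = 1961256 − 994840 = 966416.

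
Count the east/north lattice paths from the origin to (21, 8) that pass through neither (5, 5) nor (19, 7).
Number of paths = 2165277

Inclusion–exclusion. Total paths: C(29, 21) = 4292145. Through P₁: C(10, 5)·C(19, 16) = 244188. Through P₂: C(26, 19)·C(3, 2) = 1973400. Since P₁ is strictly southwest of P₂, a monotone path through both must visit P₁ then P₂; paths through both = C(10, 5)·C(16, 14)·C(3, 2) = 90720. Avoid both = 4292145 − 244188 − 1973400 + 90720 = 2165277.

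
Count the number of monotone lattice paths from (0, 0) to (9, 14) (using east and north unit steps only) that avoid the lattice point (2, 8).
Number of paths = 739970

Total paths from (0, 0) to (9, 14): C(23, 9) = 817190. Paths through (2, 8): (paths (0, 0) → (2, 8)) × (paths (2, 8) → (9, 14)) = C(10, 2) · C(13, 7) = 45 · 1716 = 77220. Avoidance count = 817190 − 77220 = 739970.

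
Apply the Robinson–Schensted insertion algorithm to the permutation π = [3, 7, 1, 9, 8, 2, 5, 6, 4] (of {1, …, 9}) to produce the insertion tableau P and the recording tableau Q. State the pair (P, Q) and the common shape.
P = [1, 2, 4, 6] / [3, 5, 8] / [7] / [9];  Q = [1, 2, 4, 8] / [3, 5, 7] / [6] / [9];  common shape = (4, 3, 1, 1)

Row-insert the values π_1, π_2, … into P one at a time, bumping the leftmost entry strictly greater than the inserted value down to the next row. The recording tableau Q records, in position (i, j), the step at which that cell was added to P.
  Insert 3 (step 1): P = [3];  Q = [1]
  Insert 7 (step 2): P = [3, 7];  Q = [1, 2]
  Insert 1 (step 3): P = [1, 7] / [3];  Q = [1, 2] / [3]
  Insert 9 (step 4): P = [1, 7, 9] / [3];  Q = [1, 2, 4] / [3]
  Insert 8 (step 5): P = [1, 7, 8] / [3, 9];  Q = [1, 2, 4] / [3, 5]
  Insert 2 (step 6): P = [1, 2, 8] / [3, 7] / [9];  Q = [1, 2, 4] / [3, 5] / [6]
  Insert 5 (step 7): P = [1, 2, 5] / [3, 7, 8] / [9];  Q = [1, 2, 4] / [3, 5, 7] / [6]
  Insert 6 (step 8): P = [1, 2, 5, 6] / [3, 7, 8] / [9];  Q = [1, 2, 4, 8] / [3, 5, 7] / [6]
  Insert 4 (step 9): P = [1, 2, 4, 6] / [3, 5, 8] / [7] / [9];  Q = [1, 2, 4, 8] / [3, 5, 7] / [6] / [9]
Final shape: (4, 3, 1, 1).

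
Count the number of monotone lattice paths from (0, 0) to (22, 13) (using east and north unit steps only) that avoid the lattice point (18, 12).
Number of paths = 1043871675

Total paths from (0, 0) to (22, 13): C(35, 22) = 1476337800. Paths through (18, 12): (paths (0, 0) → (18, 12)) × (paths (18, 12) → (22, 13)) = C(30, 18) · C(5, 4) = 86493225 · 5 = 432466125. Avoidance count = 1476337800 − 432466125 = 1043871675.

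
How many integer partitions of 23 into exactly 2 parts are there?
p(23, 2 parts) = 11

Partitions of n into exactly k parts are in bijection with partitions of n − k into at most k parts (subtract 1 from each part). So p(23, exactly 2) = p(21, parts ≤ 2). Computing via the recurrence p(m, j) = p(m, j−1) + p(m−j, j) gives 11.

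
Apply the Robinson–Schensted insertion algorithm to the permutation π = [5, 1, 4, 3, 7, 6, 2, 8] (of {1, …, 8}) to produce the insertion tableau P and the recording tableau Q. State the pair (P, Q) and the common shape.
P = [1, 2, 6, 8] / [3, 7] / [4] / [5];  Q = [1, 3, 5, 8] / [2, 6] / [4] / [7];  common shape = (4, 2, 1, 1)

Row-insert the values π_1, π_2, … into P one at a time, bumping the leftmost entry strictly greater than the inserted value down to the next row. The recording tableau Q records, in position (i, j), the step at which that cell was added to P.
  Insert 5 (step 1): P = [5];  Q = [1]
  Insert 1 (step 2): P = [1] / [5];  Q = [1] / [2]
  Insert 4 (step 3): P = [1, 4] / [5];  Q = [1, 3] / [2]
  Insert 3 (step 4): P = [1, 3] / [4] / [5];  Q = [1, 3] / [2] / [4]
  Insert 7 (step 5): P = [1, 3, 7] / [4] / [5];  Q = [1, 3, 5] / [2] / [4]
  Insert 6 (step 6): P = [1, 3, 6] / [4, 7] / [5];  Q = [1, 3, 5] / [2, 6] / [4]
  Insert 2 (step 7): P = [1, 2, 6] / [3, 7] / [4] / [5];  Q = [1, 3, 5] / [2, 6] / [4] / [7]
  Insert 8 (step 8): P = [1, 2, 6, 8] / [3, 7] / [4] / [5];  Q = [1, 3, 5, 8] / [2, 6] / [4] / [7]
Final shape: (4, 2, 1, 1).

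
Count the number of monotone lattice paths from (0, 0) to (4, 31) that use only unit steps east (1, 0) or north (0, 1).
Number of paths = 52360

A monotone lattice path from (0, 0) to (4, 31) consists of 4 east steps and 31 north steps in some order, so it is determined by which 4 of the 35 steps are east. The count is C(35, 4) = 52360.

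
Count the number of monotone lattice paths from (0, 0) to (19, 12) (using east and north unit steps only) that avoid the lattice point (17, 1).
Number of paths = 141119121

Total paths from (0, 0) to (19, 12): C(31, 19) = 141120525. Paths through (17, 1): (paths (0, 0) → (17, 1)) × (paths (17, 1) → (19, 12)) = C(18, 17) · C(13, 2) = 18 · 78 = 1404. Avoidance count = 141120525 − 1404 = 141119121.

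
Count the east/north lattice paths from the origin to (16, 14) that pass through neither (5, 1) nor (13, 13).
Number of paths = 91866691

Inclusion–exclusion. Total paths: C(30, 16) = 145422675. Through P₁: C(6, 5)·C(24, 11) = 14976864. Through P₂: C(26, 13)·C(4, 3) = 41602400. Since P₁ is strictly southwest of P₂, a monotone path through both must visit P₁ then P₂; paths through both = C(6, 5)·C(20, 8)·C(4, 3) = 3023280. Avoid both = 145422675 − 14976864 − 41602400 + 3023280 = 91866691.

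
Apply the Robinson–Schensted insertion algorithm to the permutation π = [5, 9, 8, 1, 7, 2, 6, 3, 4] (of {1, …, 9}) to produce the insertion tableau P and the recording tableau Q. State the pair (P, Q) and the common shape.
P = [1, 2, 3, 4] / [5, 6] / [7] / [8] / [9];  Q = [1, 2, 7, 9] / [3, 5] / [4] / [6] / [8];  common shape = (4, 2, 1, 1, 1)

Row-insert the values π_1, π_2, … into P one at a time, bumping the leftmost entry strictly greater than the inserted value down to the next row. The recording tableau Q records, in position (i, j), the step at which that cell was added to P.
  Insert 5 (step 1): P = [5];  Q = [1]
  Insert 9 (step 2): P = [5, 9];  Q = [1, 2]
  Insert 8 (step 3): P = [5, 8] / [9];  Q = [1, 2] / [3]
  Insert 1 (step 4): P = [1, 8] / [5] / [9];  Q = [1, 2] / [3] / [4]
  Insert 7 (step 5): P = [1, 7] / [5, 8] / [9];  Q = [1, 2] / [3, 5] / [4]
  Insert 2 (step 6): P = [1, 2] / [5, 7] / [8] / [9];  Q = [1, 2] / [3, 5] / [4] / [6]
  Insert 6 (step 7): P = [1, 2, 6] / [5, 7] / [8] / [9];  Q = [1, 2, 7] / [3, 5] / [4] / [6]
  Insert 3 (step 8): P = [1, 2, 3] / [5, 6] / [7] / [8] / [9];  Q = [1, 2, 7] / [3, 5] / [4] / [6] / [8]
  Insert 4 (step 9): P = [1, 2, 3, 4] / [5, 6] / [7] / [8] / [9];  Q = [1, 2, 7, 9] / [3, 5] / [4] / [6] / [8]
Final shape: (4, 2, 1, 1, 1).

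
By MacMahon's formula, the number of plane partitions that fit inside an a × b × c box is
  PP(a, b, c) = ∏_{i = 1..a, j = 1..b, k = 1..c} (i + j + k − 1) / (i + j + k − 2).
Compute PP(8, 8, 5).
PP(8, 8, 5) = 3940599631842016

Evaluate the triple product over i = 1..8, j = 1..8, k = 1..5. The factors are (2/1) · (3/2) · (4/3) · (5/4) · (6/5) · (3/2) · (4/3) · (5/4) · … (320 factors total). The numerators and denominators telescope so the product is an integer; carrying out the multiplication exactly gives PP(8, 8, 5) = 3940599631842016.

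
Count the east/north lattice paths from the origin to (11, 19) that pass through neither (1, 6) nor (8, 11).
Number of paths = 35062568

Inclusion–exclusion. Total paths: C(30, 11) = 54627300. Through P₁: C(7, 1)·C(23, 10) = 8008462. Through P₂: C(19, 8)·C(11, 3) = 12471030. Since P₁ is strictly southwest of P₂, a monotone path through both must visit P₁ then P₂; paths through both = C(7, 1)·C(12, 7)·C(11, 3) = 914760. Avoid both = 54627300 − 8008462 − 12471030 + 914760 = 35062568.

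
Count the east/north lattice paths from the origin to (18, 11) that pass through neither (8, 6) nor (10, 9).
Number of paths = 22773621

Inclusion–exclusion. Total paths: C(29, 18) = 34597290. Through P₁: C(14, 8)·C(15, 10) = 9018009. Through P₂: C(19, 10)·C(10, 8) = 4157010. Since P₁ is strictly southwest of P₂, a monotone path through both must visit P₁ then P₂; paths through both = C(14, 8)·C(5, 2)·C(10, 8) = 1351350. Avoid both = 34597290 − 9018009 − 4157010 + 1351350 = 22773621.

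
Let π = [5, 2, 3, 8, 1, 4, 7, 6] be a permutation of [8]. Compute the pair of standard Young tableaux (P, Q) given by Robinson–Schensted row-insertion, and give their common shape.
P = [1, 3, 4, 6] / [2, 7] / [5, 8];  Q = [1, 3, 4, 7] / [2, 6] / [5, 8];  common shape = (4, 2, 2)

Row-insert the values π_1, π_2, … into P one at a time, bumping the leftmost entry strictly greater than the inserted value down to the next row. The recording tableau Q records, in position (i, j), the step at which that cell was added to P.
  Insert 5 (step 1): P = [5];  Q = [1]
  Insert 2 (step 2): P = [2] / [5];  Q = [1] / [2]
  Insert 3 (step 3): P = [2, 3] / [5];  Q = [1, 3] / [2]
  Insert 8 (step 4): P = [2, 3, 8] / [5];  Q = [1, 3, 4] / [2]
  Insert 1 (step 5): P = [1, 3, 8] / [2] / [5];  Q = [1, 3, 4] / [2] / [5]
  Insert 4 (step 6): P = [1, 3, 4] / [2, 8] / [5];  Q = [1, 3, 4] / [2, 6] / [5]
  Insert 7 (step 7): P = [1, 3, 4, 7] / [2, 8] / [5];  Q = [1, 3, 4, 7] / [2, 6] / [5]
  Insert 6 (step 8): P = [1, 3, 4, 6] / [2, 7] / [5, 8];  Q = [1, 3, 4, 7] / [2, 6] / [5, 8]
Final shape: (4, 2, 2).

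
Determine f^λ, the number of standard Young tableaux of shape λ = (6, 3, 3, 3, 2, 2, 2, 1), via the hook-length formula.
# SYT of shape (6, 3, 3, 3, 2, 2, 2, 1) = 818611200

Hook-length formula: f^λ = n! / Π hook(c), product over all cells c of the Young diagram. For λ = (6, 3, 3, 3, 2, 2, 2, 1), n = 22 boxes. Hook lengths by row (left-to-right, top-to-bottom): [13, 11, 7, 3, 2, 1]; [9, 7, 3]; [8, 6, 2]; [7, 5, 1]; [5, 3]; [4, 2]; [3, 1]; [1]. Product of hooks = 1373058086400. So f^λ = 22! / 1373058086400 = 1124000727777607680000 / 1373058086400 = 818611200.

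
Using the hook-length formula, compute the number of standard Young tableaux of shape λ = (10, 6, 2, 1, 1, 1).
# SYT of shape (10, 6, 2, 1, 1, 1) = 98760480

Hook-length formula: f^λ = n! / Π hook(c), product over all cells c of the Young diagram. For λ = (10, 6, 2, 1, 1, 1), n = 21 boxes. Hook lengths by row (left-to-right, top-to-bottom): [15, 11, 9, 8, 7, 6, 4, 3, 2, 1]; [10, 6, 4, 3, 2, 1]; [5, 1]; [3]; [2]; [1]. Product of hooks = 517321728000. So f^λ = 21! / 517321728000 = 51090942171709440000 / 517321728000 = 98760480.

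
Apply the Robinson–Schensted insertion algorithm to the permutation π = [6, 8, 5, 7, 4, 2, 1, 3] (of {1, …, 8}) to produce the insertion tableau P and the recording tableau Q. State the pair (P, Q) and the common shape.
P = [1, 3] / [2, 7] / [4, 8] / [5] / [6];  Q = [1, 2] / [3, 4] / [5, 8] / [6] / [7];  common shape = (2, 2, 2, 1, 1)

Row-insert the values π_1, π_2, … into P one at a time, bumping the leftmost entry strictly greater than the inserted value down to the next row. The recording tableau Q records, in position (i, j), the step at which that cell was added to P.
  Insert 6 (step 1): P = [6];  Q = [1]
  Insert 8 (step 2): P = [6, 8];  Q = [1, 2]
  Insert 5 (step 3): P = [5, 8] / [6];  Q = [1, 2] / [3]
  Insert 7 (step 4): P = [5, 7] / [6, 8];  Q = [1, 2] / [3, 4]
  Insert 4 (step 5): P = [4, 7] / [5, 8] / [6];  Q = [1, 2] / [3, 4] / [5]
  Insert 2 (step 6): P = [2, 7] / [4, 8] / [5] / [6];  Q = [1, 2] / [3, 4] / [5] / [6]
  Insert 1 (step 7): P = [1, 7] / [2, 8] / [4] / [5] / [6];  Q = [1, 2] / [3, 4] / [5] / [6] / [7]
  Insert 3 (step 8): P = [1, 3] / [2, 7] / [4, 8] / [5] / [6];  Q = [1, 2] / [3, 4] / [5, 8] / [6] / [7]
Final shape: (2, 2, 2, 1, 1).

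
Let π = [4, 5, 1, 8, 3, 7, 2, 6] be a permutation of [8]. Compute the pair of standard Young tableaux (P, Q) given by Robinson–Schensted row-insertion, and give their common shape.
P = [1, 2, 6] / [3, 5, 7] / [4, 8];  Q = [1, 2, 4] / [3, 5, 6] / [7, 8];  common shape = (3, 3, 2)

Row-insert the values π_1, π_2, … into P one at a time, bumping the leftmost entry strictly greater than the inserted value down to the next row. The recording tableau Q records, in position (i, j), the step at which that cell was added to P.
  Insert 4 (step 1): P = [4];  Q = [1]
  Insert 5 (step 2): P = [4, 5];  Q = [1, 2]
  Insert 1 (step 3): P = [1, 5] / [4];  Q = [1, 2] / [3]
  Insert 8 (step 4): P = [1, 5, 8] / [4];  Q = [1, 2, 4] / [3]
  Insert 3 (step 5): P = [1, 3, 8] / [4, 5];  Q = [1, 2, 4] / [3, 5]
  Insert 7 (step 6): P = [1, 3, 7] / [4, 5, 8];  Q = [1, 2, 4] / [3, 5, 6]
  Insert 2 (step 7): P = [1, 2, 7] / [3, 5, 8] / [4];  Q = [1, 2, 4] / [3, 5, 6] / [7]
  Insert 6 (step 8): P = [1, 2, 6] / [3, 5, 7] / [4, 8];  Q = [1, 2, 4] / [3, 5, 6] / [7, 8]
Final shape: (3, 3, 2).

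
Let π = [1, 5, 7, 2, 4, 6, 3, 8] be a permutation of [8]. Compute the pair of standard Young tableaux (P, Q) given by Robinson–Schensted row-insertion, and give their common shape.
P = [1, 2, 3, 6, 8] / [4, 7] / [5];  Q = [1, 2, 3, 6, 8] / [4, 5] / [7];  common shape = (5, 2, 1)

Row-insert the values π_1, π_2, … into P one at a time, bumping the leftmost entry strictly greater than the inserted value down to the next row. The recording tableau Q records, in position (i, j), the step at which that cell was added to P.
  Insert 1 (step 1): P = [1];  Q = [1]
  Insert 5 (step 2): P = [1, 5];  Q = [1, 2]
  Insert 7 (step 3): P = [1, 5, 7];  Q = [1, 2, 3]
  Insert 2 (step 4): P = [1, 2, 7] / [5];  Q = [1, 2, 3] / [4]
  Insert 4 (step 5): P = [1, 2, 4] / [5, 7];  Q = [1, 2, 3] / [4, 5]
  Insert 6 (step 6): P = [1, 2, 4, 6] / [5, 7];  Q = [1, 2, 3, 6] / [4, 5]
  Insert 3 (step 7): P = [1, 2, 3, 6] / [4, 7] / [5];  Q = [1, 2, 3, 6] / [4, 5] / [7]
  Insert 8 (step 8): P = [1, 2, 3, 6, 8] / [4, 7] / [5];  Q = [1, 2, 3, 6, 8] / [4, 5] / [7]
Final shape: (5, 2, 1).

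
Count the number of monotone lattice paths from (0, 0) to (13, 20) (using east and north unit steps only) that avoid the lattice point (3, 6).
Number of paths = 408420936

Total paths from (0, 0) to (13, 20): C(33, 13) = 573166440. Paths through (3, 6): (paths (0, 0) → (3, 6)) × (paths (3, 6) → (13, 20)) = C(9, 3) · C(24, 10) = 84 · 1961256 = 164745504. Avoidance count = 573166440 − 164745504 = 408420936.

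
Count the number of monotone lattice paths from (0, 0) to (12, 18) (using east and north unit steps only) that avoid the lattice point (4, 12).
Number of paths = 81027765

Total paths from (0, 0) to (12, 18): C(30, 12) = 86493225. Paths through (4, 12): (paths (0, 0) → (4, 12)) × (paths (4, 12) → (12, 18)) = C(16, 4) · C(14, 8) = 1820 · 3003 = 5465460. Avoidance count = 86493225 − 5465460 = 81027765.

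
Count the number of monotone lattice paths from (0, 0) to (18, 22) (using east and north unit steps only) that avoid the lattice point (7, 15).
Number of paths = 107952869544

Total paths from (0, 0) to (18, 22): C(40, 18) = 113380261800. Paths through (7, 15): (paths (0, 0) → (7, 15)) × (paths (7, 15) → (18, 22)) = C(22, 7) · C(18, 11) = 170544 · 31824 = 5427392256. Avoidance count = 113380261800 − 5427392256 = 107952869544.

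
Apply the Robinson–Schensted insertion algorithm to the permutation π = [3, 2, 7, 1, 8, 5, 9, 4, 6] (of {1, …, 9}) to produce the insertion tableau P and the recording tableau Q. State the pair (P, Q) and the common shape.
P = [1, 4, 6, 9] / [2, 5, 8] / [3, 7];  Q = [1, 3, 5, 7] / [2, 6, 9] / [4, 8];  common shape = (4, 3, 2)

Row-insert the values π_1, π_2, … into P one at a time, bumping the leftmost entry strictly greater than the inserted value down to the next row. The recording tableau Q records, in position (i, j), the step at which that cell was added to P.
  Insert 3 (step 1): P = [3];  Q = [1]
  Insert 2 (step 2): P = [2] / [3];  Q = [1] / [2]
  Insert 7 (step 3): P = [2, 7] / [3];  Q = [1, 3] / [2]
  Insert 1 (step 4): P = [1, 7] / [2] / [3];  Q = [1, 3] / [2] / [4]
  Insert 8 (step 5): P = [1, 7, 8] / [2] / [3];  Q = [1, 3, 5] / [2] / [4]
  Insert 5 (step 6): P = [1, 5, 8] / [2, 7] / [3];  Q = [1, 3, 5] / [2, 6] / [4]
  Insert 9 (step 7): P = [1, 5, 8, 9] / [2, 7] / [3];  Q = [1, 3, 5, 7] / [2, 6] / [4]
  Insert 4 (step 8): P = [1, 4, 8, 9] / [2, 5] / [3, 7];  Q = [1, 3, 5, 7] / [2, 6] / [4, 8]
  Insert 6 (step 9): P = [1, 4, 6, 9] / [2, 5, 8] / [3, 7];  Q = [1, 3, 5, 7] / [2, 6, 9] / [4, 8]
Final shape: (4, 3, 2).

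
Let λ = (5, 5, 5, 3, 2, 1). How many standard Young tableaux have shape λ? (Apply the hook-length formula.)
# SYT of shape (5, 5, 5, 3, 2, 1) = 271591320

Hook-length formula: f^λ = n! / Π hook(c), product over all cells c of the Young diagram. For λ = (5, 5, 5, 3, 2, 1), n = 21 boxes. Hook lengths by row (left-to-right, top-to-bottom): [10, 8, 6, 4, 3]; [9, 7, 5, 3, 2]; [8, 6, 4, 2, 1]; [5, 3, 1]; [3, 1]; [1]. Product of hooks = 188116992000. So f^λ = 21! / 188116992000 = 51090942171709440000 / 188116992000 = 271591320.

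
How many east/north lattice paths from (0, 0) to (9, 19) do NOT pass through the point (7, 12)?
Number of paths = 5092932

Total paths from (0, 0) to (9, 19): C(28, 9) = 6906900. Paths through (7, 12): (paths (0, 0) → (7, 12)) × (paths (7, 12) → (9, 19)) = C(19, 7) · C(9, 2) = 50388 · 36 = 1813968. Avoidance count = 6906900 − 1813968 = 5092932.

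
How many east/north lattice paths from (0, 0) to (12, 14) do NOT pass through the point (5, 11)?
Number of paths = 9133540

Total paths from (0, 0) to (12, 14): C(26, 12) = 9657700. Paths through (5, 11): (paths (0, 0) → (5, 11)) × (paths (5, 11) → (12, 14)) = C(16, 5) · C(10, 7) = 4368 · 120 = 524160. Avoidance count = 9657700 − 524160 = 9133540.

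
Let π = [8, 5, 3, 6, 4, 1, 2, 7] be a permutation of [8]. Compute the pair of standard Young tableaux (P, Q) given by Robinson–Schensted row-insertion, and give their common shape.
P = [1, 2, 7] / [3, 4] / [5, 6] / [8];  Q = [1, 4, 8] / [2, 5] / [3, 7] / [6];  common shape = (3, 2, 2, 1)

Row-insert the values π_1, π_2, … into P one at a time, bumping the leftmost entry strictly greater than the inserted value down to the next row. The recording tableau Q records, in position (i, j), the step at which that cell was added to P.
  Insert 8 (step 1): P = [8];  Q = [1]
  Insert 5 (step 2): P = [5] / [8];  Q = [1] / [2]
  Insert 3 (step 3): P = [3] / [5] / [8];  Q = [1] / [2] / [3]
  Insert 6 (step 4): P = [3, 6] / [5] / [8];  Q = [1, 4] / [2] / [3]
  Insert 4 (step 5): P = [3, 4] / [5, 6] / [8];  Q = [1, 4] / [2, 5] / [3]
  Insert 1 (step 6): P = [1, 4] / [3, 6] / [5] / [8];  Q = [1, 4] / [2, 5] / [3] / [6]
  Insert 2 (step 7): P = [1, 2] / [3, 4] / [5, 6] / [8];  Q = [1, 4] / [2, 5] / [3, 7] / [6]
  Insert 7 (step 8): P = [1, 2, 7] / [3, 4] / [5, 6] / [8];  Q = [1, 4, 8] / [2, 5] / [3, 7] / [6]
Final shape: (3, 2, 2, 1).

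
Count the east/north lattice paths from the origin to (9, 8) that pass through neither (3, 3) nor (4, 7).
Number of paths = 13690

Inclusion–exclusion. Total paths: C(17, 9) = 24310. Through P₁: C(6, 3)·C(11, 6) = 9240. Through P₂: C(11, 4)·C(6, 5) = 1980. Since P₁ is strictly southwest of P₂, a monotone path through both must visit P₁ then P₂; paths through both = C(6, 3)·C(5, 1)·C(6, 5) = 600. Avoid both = 24310 − 9240 − 1980 + 600 = 13690.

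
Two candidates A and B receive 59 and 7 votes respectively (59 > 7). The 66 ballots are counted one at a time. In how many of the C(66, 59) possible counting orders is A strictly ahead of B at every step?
Strict-lead orderings = 613591680

Total orderings of the 66 votes with 59 for A: C(66, 59) = 778789440. By the Bertrand ballot formula (Cycle Lemma / reflection principle), the number of orderings in which A is strictly ahead of B throughout is (p − q)/(p + q) · C(p + q, p) = (59 − 7)/(59 + 7) · 778789440 = 613591680.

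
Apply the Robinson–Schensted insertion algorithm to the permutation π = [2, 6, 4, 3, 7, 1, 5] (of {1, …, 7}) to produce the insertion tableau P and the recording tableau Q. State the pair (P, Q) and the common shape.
P = [1, 3, 5] / [2, 7] / [4] / [6];  Q = [1, 2, 5] / [3, 7] / [4] / [6];  common shape = (3, 2, 1, 1)

Row-insert the values π_1, π_2, … into P one at a time, bumping the leftmost entry strictly greater than the inserted value down to the next row. The recording tableau Q records, in position (i, j), the step at which that cell was added to P.
  Insert 2 (step 1): P = [2];  Q = [1]
  Insert 6 (step 2): P = [2, 6];  Q = [1, 2]
  Insert 4 (step 3): P = [2, 4] / [6];  Q = [1, 2] / [3]
  Insert 3 (step 4): P = [2, 3] / [4] / [6];  Q = [1, 2] / [3] / [4]
  Insert 7 (step 5): P = [2, 3, 7] / [4] / [6];  Q = [1, 2, 5] / [3] / [4]
  Insert 1 (step 6): P = [1, 3, 7] / [2] / [4] / [6];  Q = [1, 2, 5] / [3] / [4] / [6]
  Insert 5 (step 7): P = [1, 3, 5] / [2, 7] / [4] / [6];  Q = [1, 2, 5] / [3, 7] / [4] / [6]
Final shape: (3, 2, 1, 1).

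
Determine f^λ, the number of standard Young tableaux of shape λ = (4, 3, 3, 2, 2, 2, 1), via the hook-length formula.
# SYT of shape (4, 3, 3, 2, 2, 2, 1) = 918918

Hook-length formula: f^λ = n! / Π hook(c), product over all cells c of the Young diagram. For λ = (4, 3, 3, 2, 2, 2, 1), n = 17 boxes. Hook lengths by row (left-to-right, top-to-bottom): [10, 8, 4, 1]; [8, 6, 2]; [7, 5, 1]; [5, 3]; [4, 2]; [3, 1]; [1]. Product of hooks = 387072000. So f^λ = 17! / 387072000 = 355687428096000 / 387072000 = 918918.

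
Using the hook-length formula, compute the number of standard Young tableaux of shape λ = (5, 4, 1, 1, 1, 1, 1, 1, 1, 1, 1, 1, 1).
# SYT of shape (5, 4, 1, 1, 1, 1, 1, 1, 1, 1, 1, 1, 1) = 663936

Hook-length formula: f^λ = n! / Π hook(c), product over all cells c of the Young diagram. For λ = (5, 4, 1, 1, 1, 1, 1, 1, 1, 1, 1, 1, 1), n = 20 boxes. Hook lengths by row (left-to-right, top-to-bottom): [17, 5, 4, 3, 1]; [15, 3, 2, 1]; [11]; [10]; [9]; [8]; [7]; [6]; [5]; [4]; [3]; [2]; [1]. Product of hooks = 3664362240000. So f^λ = 20! / 3664362240000 = 2432902008176640000 / 3664362240000 = 663936.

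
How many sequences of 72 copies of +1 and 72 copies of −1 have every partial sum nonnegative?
C_72 = 20276890389709399862928998568254641025700

These ballot sequences are counted by the Catalan number C_n = (1/(n + 1)) · C(2n, n). For n = 72: C_72 = (1/73) · C(144, 72) = 1480212998448786189993816895482588794876100/73 = 20276890389709399862928998568254641025700.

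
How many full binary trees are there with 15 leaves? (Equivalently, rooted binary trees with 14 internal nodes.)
C_14 = 2674440

These full binary trees are counted by the Catalan number C_n = (1/(n + 1)) · C(2n, n). For n = 14: C_14 = (1/15) · C(28, 14) = 40116600/15 = 2674440.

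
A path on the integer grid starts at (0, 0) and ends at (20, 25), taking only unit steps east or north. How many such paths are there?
Number of paths = 3169870830126

A monotone lattice path from (0, 0) to (20, 25) consists of 20 east steps and 25 north steps in some order, so it is determined by which 20 of the 45 steps are east. The count is C(45, 20) = 3169870830126.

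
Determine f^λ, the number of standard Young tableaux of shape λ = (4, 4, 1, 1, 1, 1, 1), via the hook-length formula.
# SYT of shape (4, 4, 1, 1, 1, 1, 1) = 4004

Hook-length formula: f^λ = n! / Π hook(c), product over all cells c of the Young diagram. For λ = (4, 4, 1, 1, 1, 1, 1), n = 13 boxes. Hook lengths by row (left-to-right, top-to-bottom): [10, 4, 3, 2]; [9, 3, 2, 1]; [5]; [4]; [3]; [2]; [1]. Product of hooks = 1555200. So f^λ = 13! / 1555200 = 6227020800 / 1555200 = 4004.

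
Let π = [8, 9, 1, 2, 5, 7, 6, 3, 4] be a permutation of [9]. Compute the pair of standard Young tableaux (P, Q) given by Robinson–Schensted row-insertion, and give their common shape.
P = [1, 2, 3, 4] / [5, 6] / [7, 9] / [8];  Q = [1, 2, 5, 6] / [3, 4] / [7, 9] / [8];  common shape = (4, 2, 2, 1)

Row-insert the values π_1, π_2, … into P one at a time, bumping the leftmost entry strictly greater than the inserted value down to the next row. The recording tableau Q records, in position (i, j), the step at which that cell was added to P.
  Insert 8 (step 1): P = [8];  Q = [1]
  Insert 9 (step 2): P = [8, 9];  Q = [1, 2]
  Insert 1 (step 3): P = [1, 9] / [8];  Q = [1, 2] / [3]
  Insert 2 (step 4): P = [1, 2] / [8, 9];  Q = [1, 2] / [3, 4]
  Insert 5 (step 5): P = [1, 2, 5] / [8, 9];  Q = [1, 2, 5] / [3, 4]
  Insert 7 (step 6): P = [1, 2, 5, 7] / [8, 9];  Q = [1, 2, 5, 6] / [3, 4]
  Insert 6 (step 7): P = [1, 2, 5, 6] / [7, 9] / [8];  Q = [1, 2, 5, 6] / [3, 4] / [7]
  Insert 3 (step 8): P = [1, 2, 3, 6] / [5, 9] / [7] / [8];  Q = [1, 2, 5, 6] / [3, 4] / [7] / [8]
  Insert 4 (step 9): P = [1, 2, 3, 4] / [5, 6] / [7, 9] / [8];  Q = [1, 2, 5, 6] / [3, 4] / [7, 9] / [8]
Final shape: (4, 2, 2, 1).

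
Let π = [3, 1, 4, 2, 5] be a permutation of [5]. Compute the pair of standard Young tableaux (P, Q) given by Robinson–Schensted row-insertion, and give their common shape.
P = [1, 2, 5] / [3, 4];  Q = [1, 3, 5] / [2, 4];  common shape = (3, 2)

Row-insert the values π_1, π_2, … into P one at a time, bumping the leftmost entry strictly greater than the inserted value down to the next row. The recording tableau Q records, in position (i, j), the step at which that cell was added to P.
  Insert 3 (step 1): P = [3];  Q = [1]
  Insert 1 (step 2): P = [1] / [3];  Q = [1] / [2]
  Insert 4 (step 3): P = [1, 4] / [3];  Q = [1, 3] / [2]
  Insert 2 (step 4): P = [1, 2] / [3, 4];  Q = [1, 3] / [2, 4]
  Insert 5 (step 5): P = [1, 2, 5] / [3, 4];  Q = [1, 3, 5] / [2, 4]
Final shape: (3, 2).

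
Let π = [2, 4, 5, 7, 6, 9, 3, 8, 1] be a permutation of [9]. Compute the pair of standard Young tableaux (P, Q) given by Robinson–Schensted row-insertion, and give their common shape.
P = [1, 3, 5, 6, 8] / [2, 9] / [4] / [7];  Q = [1, 2, 3, 4, 6] / [5, 8] / [7] / [9];  common shape = (5, 2, 1, 1)

Row-insert the values π_1, π_2, … into P one at a time, bumping the leftmost entry strictly greater than the inserted value down to the next row. The recording tableau Q records, in position (i, j), the step at which that cell was added to P.
  Insert 2 (step 1): P = [2];  Q = [1]
  Insert 4 (step 2): P = [2, 4];  Q = [1, 2]
  Insert 5 (step 3): P = [2, 4, 5];  Q = [1, 2, 3]
  Insert 7 (step 4): P = [2, 4, 5, 7];  Q = [1, 2, 3, 4]
  Insert 6 (step 5): P = [2, 4, 5, 6] / [7];  Q = [1, 2, 3, 4] / [5]
  Insert 9 (step 6): P = [2, 4, 5, 6, 9] / [7];  Q = [1, 2, 3, 4, 6] / [5]
  Insert 3 (step 7): P = [2, 3, 5, 6, 9] / [4] / [7];  Q = [1, 2, 3, 4, 6] / [5] / [7]
  Insert 8 (step 8): P = [2, 3, 5, 6, 8] / [4, 9] / [7];  Q = [1, 2, 3, 4, 6] / [5, 8] / [7]
  Insert 1 (step 9): P = [1, 3, 5, 6, 8] / [2, 9] / [4] / [7];  Q = [1, 2, 3, 4, 6] / [5, 8] / [7] / [9]
Final shape: (5, 2, 1, 1).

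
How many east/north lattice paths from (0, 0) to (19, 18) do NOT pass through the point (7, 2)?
Number of paths = 16577448720

Total paths from (0, 0) to (19, 18): C(37, 19) = 17672631900. Paths through (7, 2): (paths (0, 0) → (7, 2)) × (paths (7, 2) → (19, 18)) = C(9, 7) · C(28, 12) = 36 · 30421755 = 1095183180. Avoidance count = 17672631900 − 1095183180 = 16577448720.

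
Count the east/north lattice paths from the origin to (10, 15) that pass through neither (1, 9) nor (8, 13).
Number of paths = 2017570

Inclusion–exclusion. Total paths: C(25, 10) = 3268760. Through P₁: C(10, 1)·C(15, 9) = 50050. Through P₂: C(21, 8)·C(4, 2) = 1220940. Since P₁ is strictly southwest of P₂, a monotone path through both must visit P₁ then P₂; paths through both = C(10, 1)·C(11, 7)·C(4, 2) = 19800. Avoid both = 3268760 − 50050 − 1220940 + 19800 = 2017570.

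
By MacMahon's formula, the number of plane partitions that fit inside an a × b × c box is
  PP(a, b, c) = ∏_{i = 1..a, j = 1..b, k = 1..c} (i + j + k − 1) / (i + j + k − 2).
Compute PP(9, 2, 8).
PP(9, 2, 8) = 118195220

Evaluate the triple product over i = 1..9, j = 1..2, k = 1..8. The factors are (2/1) · (3/2) · (4/3) · (5/4) · (6/5) · (7/6) · (8/7) · (9/8) · … (144 factors total). The numerators and denominators telescope so the product is an integer; carrying out the multiplication exactly gives PP(9, 2, 8) = 118195220.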